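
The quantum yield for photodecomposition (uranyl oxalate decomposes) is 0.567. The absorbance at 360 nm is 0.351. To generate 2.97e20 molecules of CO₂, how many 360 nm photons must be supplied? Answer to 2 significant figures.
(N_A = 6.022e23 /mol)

9.4e20 photons

Product: 2.97e20 / 6.022e23 = 4.932e-4 mol.
Photons that must be absorbed: 4.932e-4 / 0.567 = 8.698e-4 mol.
Fraction absorbed: 1 − 10^(−0.351) = 0.5543.
Incident photons needed: 8.698e-4 / 0.5543 = 0.001569 mol.
Photon count: 0.001569 × 6.022e23 = 9.4e20.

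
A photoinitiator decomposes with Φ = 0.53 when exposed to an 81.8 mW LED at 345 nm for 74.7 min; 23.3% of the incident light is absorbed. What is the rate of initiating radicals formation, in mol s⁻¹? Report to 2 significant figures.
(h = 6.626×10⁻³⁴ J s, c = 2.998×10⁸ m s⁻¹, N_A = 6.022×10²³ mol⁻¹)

Photon energy at 345 nm: hc/λ = (6.626×10⁻³⁴)(2.998×10⁸)/(345×10⁻⁹) = 5.758×10⁻¹⁹ J.
Energy delivered: (81.8 mW)(4482 s) = 366.6 J.
Photons incident: 366.6 / 5.758×10⁻¹⁹ = 6.367×10²⁰, i.e. 6.367×10²⁰/6.022×10²³ = 0.001057 mol.
Photons absorbed: 0.233 × 0.001057 = 2.463×10⁻⁴ mol.
Product formed: 0.53 × 2.463×10⁻⁴ = 1.305×10⁻⁴ mol.
Rate: 1.305×10⁻⁴ / 4482 s = 2.9×10⁻⁸ mol s⁻¹.

2.9×10⁻⁸ mol s⁻¹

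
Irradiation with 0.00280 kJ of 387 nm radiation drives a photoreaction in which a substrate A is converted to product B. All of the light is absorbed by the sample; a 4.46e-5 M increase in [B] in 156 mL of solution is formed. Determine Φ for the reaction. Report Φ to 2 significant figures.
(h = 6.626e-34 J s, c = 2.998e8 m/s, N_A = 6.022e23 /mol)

Product: (4.46e-5 M)(0.156 L) = 6.958e-6 mol.
Photon energy at 387 nm: hc/λ = (6.626e-34)(2.998e8)/(387e-9) = 5.133e-19 J.
Incident energy: 0.00280 kJ = 2.80 J.
Photons incident: 2.80 / 5.133e-19 = 5.455e18, i.e. 5.455e18/6.022e23 = 9.058e-6 mol.
Φ = 6.958e-6 mol / 9.058e-6 mol photons = 0.77.

Φ = 0.77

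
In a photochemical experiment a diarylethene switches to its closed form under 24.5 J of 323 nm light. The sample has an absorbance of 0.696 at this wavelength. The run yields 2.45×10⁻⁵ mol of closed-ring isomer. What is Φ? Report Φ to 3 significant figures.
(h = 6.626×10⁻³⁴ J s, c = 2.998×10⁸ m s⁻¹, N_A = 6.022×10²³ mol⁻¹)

Photon energy at 323 nm: hc/λ = (6.626×10⁻³⁴)(2.998×10⁸)/(323×10⁻⁹) = 6.150×10⁻¹⁹ J.
Photons incident: 24.5 / 6.150×10⁻¹⁹ = 3.984×10¹⁹, i.e. 3.984×10¹⁹/6.022×10²³ = 6.616×10⁻⁵ mol.
Fraction absorbed: 1 − 10^(−0.696) = 0.7986.
Photons absorbed: 0.7986 × 6.616×10⁻⁵ = 5.284×10⁻⁵ mol.
Φ = 2.45×10⁻⁵ mol / 5.284×10⁻⁵ mol photons = 0.464.

Φ = 0.464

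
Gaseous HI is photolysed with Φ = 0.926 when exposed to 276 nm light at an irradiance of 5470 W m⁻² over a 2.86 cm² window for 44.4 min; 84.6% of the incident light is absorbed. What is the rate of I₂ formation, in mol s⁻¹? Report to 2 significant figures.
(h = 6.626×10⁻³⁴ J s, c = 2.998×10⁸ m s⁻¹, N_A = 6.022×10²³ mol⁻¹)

Photon energy at 276 nm: hc/λ = (6.626×10⁻³⁴)(2.998×10⁸)/(276×10⁻⁹) = 7.197×10⁻¹⁹ J.
Energy delivered: (5470 W m⁻²)(2.86×10⁻⁴ m²)(2664 s) = 4168 J.
Photons incident: 4168 / 7.197×10⁻¹⁹ = 5.791×10²¹, i.e. 5.791×10²¹/6.022×10²³ = 0.009616 mol.
Photons absorbed: 0.846 × 0.009616 = 0.008135 mol.
Product formed: 0.926 × 0.008135 = 0.007533 mol.
Rate: 0.007533 / 2664 s = 2.8×10⁻⁶ mol s⁻¹.

2.8×10⁻⁶ mol s⁻¹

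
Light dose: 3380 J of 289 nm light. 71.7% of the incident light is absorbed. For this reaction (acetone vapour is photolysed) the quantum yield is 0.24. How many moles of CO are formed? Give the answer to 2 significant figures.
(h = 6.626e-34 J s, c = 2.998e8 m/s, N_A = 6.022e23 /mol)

0.0014 mol

Photon energy at 289 nm: hc/λ = (6.626e-34)(2.998e8)/(289e-9) = 6.874e-19 J.
Photons incident: 3380 / 6.874e-19 = 4.917e21, i.e. 4.917e21/6.022e23 = 0.008165 mol.
Photons absorbed: 0.717 × 0.008165 = 0.005854 mol.
Product: Φ × n_abs = 0.24 × 0.005854 = 0.001405 mol.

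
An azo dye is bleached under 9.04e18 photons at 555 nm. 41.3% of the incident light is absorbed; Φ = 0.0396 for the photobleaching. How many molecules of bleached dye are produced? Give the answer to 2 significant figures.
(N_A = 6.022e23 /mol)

1.5e17 molecules

Moles of photons: 9.04e18 / 6.022e23 = 1.501e-5 mol.
Photons absorbed: 0.413 × 1.501e-5 = 6.199e-6 mol.
Product: Φ × n_abs = 0.0396 × 6.199e-6 = 2.455e-7 mol.
As a count: 2.455e-7 × 6.022e23 = 1.5e17.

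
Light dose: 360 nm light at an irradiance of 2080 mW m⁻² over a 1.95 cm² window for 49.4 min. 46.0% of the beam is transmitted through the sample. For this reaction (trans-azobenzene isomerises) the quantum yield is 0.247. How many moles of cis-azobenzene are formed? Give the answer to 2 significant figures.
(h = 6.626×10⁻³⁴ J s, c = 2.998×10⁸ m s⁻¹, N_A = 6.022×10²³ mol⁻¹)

4.8×10⁻⁷ mol

Photon energy at 360 nm: hc/λ = (6.626×10⁻³⁴)(2.998×10⁸)/(360×10⁻⁹) = 5.518×10⁻¹⁹ J.
Energy delivered: (2080 mW m⁻²)(1.95×10⁻⁴ m²)(2964 s) = 1.202 J.
Photons incident: 1.202 / 5.518×10⁻¹⁹ = 2.178×10¹⁸, i.e. 2.178×10¹⁸/6.022×10²³ = 3.617×10⁻⁶ mol.
Fraction absorbed: 1 − 46.0/100 = 0.5400.
Photons absorbed: 0.5400 × 3.617×10⁻⁶ = 1.953×10⁻⁶ mol.
Product: Φ × n_abs = 0.247 × 1.953×10⁻⁶ = 4.824×10⁻⁷ mol.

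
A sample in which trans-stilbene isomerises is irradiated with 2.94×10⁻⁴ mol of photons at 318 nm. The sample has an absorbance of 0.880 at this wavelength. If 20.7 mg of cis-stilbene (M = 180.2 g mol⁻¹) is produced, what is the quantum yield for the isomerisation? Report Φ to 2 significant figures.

Product: 20.7 mg / 180.2 g mol⁻¹ = 1.149×10⁻⁴ mol.
Fraction absorbed: 1 − 10^(−0.880) = 0.8682.
Photons absorbed: 0.8682 × 2.94×10⁻⁴ = 2.553×10⁻⁴ mol.
Φ = 1.149×10⁻⁴ mol / 2.553×10⁻⁴ mol photons = 0.45.

Φ = 0.45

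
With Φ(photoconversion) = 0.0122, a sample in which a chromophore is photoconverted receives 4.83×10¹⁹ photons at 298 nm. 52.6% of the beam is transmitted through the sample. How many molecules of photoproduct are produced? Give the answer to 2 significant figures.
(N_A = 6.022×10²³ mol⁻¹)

Moles of photons: 4.83×10¹⁹ / 6.022×10²³ = 8.021×10⁻⁵ mol.
Fraction absorbed: 1 − 52.6/100 = 0.4740.
Photons absorbed: 0.4740 × 8.021×10⁻⁵ = 3.802×10⁻⁵ mol.
Product: Φ × n_abs = 0.0122 × 3.802×10⁻⁵ = 4.638×10⁻⁷ mol.
As a count: 4.638×10⁻⁷ × 6.022×10²³ = 2.8×10¹⁷.

2.8×10¹⁷ molecules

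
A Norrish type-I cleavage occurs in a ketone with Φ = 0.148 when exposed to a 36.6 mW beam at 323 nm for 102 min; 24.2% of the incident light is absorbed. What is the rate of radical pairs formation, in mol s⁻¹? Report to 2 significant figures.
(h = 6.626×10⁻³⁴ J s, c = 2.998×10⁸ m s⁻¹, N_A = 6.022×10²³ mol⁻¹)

Photon energy at 323 nm: hc/λ = (6.626×10⁻³⁴)(2.998×10⁸)/(323×10⁻⁹) = 6.150×10⁻¹⁹ J.
Energy delivered: (36.6 mW)(6120 s) = 224.0 J.
Photons incident: 224.0 / 6.150×10⁻¹⁹ = 3.642×10²⁰, i.e. 3.642×10²⁰/6.022×10²³ = 6.048×10⁻⁴ mol.
Photons absorbed: 0.242 × 6.048×10⁻⁴ = 1.464×10⁻⁴ mol.
Product formed: 0.148 × 1.464×10⁻⁴ = 2.167×10⁻⁵ mol.
Rate: 2.167×10⁻⁵ / 6120 s = 3.5×10⁻⁹ mol s⁻¹.

3.5×10⁻⁹ mol s⁻¹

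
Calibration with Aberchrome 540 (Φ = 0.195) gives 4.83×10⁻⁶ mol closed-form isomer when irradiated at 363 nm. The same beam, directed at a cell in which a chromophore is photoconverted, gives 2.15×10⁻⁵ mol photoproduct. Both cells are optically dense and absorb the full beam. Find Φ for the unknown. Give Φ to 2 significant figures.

Photons absorbed by the actinometer: 4.83×10⁻⁶ / 0.195 = 2.477×10⁻⁵ mol.
Φ(unknown) = 2.15×10⁻⁵ / 2.477×10⁻⁵ = 0.87.

Φ = 0.87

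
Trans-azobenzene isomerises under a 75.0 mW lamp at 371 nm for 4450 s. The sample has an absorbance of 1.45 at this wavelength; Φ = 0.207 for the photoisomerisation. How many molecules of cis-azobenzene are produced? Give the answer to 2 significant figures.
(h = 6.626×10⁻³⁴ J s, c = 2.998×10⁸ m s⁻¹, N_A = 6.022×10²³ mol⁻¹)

Photon energy at 371 nm: hc/λ = (6.626×10⁻³⁴)(2.998×10⁸)/(371×10⁻⁹) = 5.354×10⁻¹⁹ J.
Energy delivered: (75.0 mW)(4450 s) = 333.8 J.
Photons incident: 333.8 / 5.354×10⁻¹⁹ = 6.235×10²⁰, i.e. 6.235×10²⁰/6.022×10²³ = 0.001035 mol.
Fraction absorbed: 1 − 10^(−1.45) = 0.9645.
Photons absorbed: 0.9645 × 0.001035 = 9.983×10⁻⁴ mol.
Product: Φ × n_abs = 0.207 × 9.983×10⁻⁴ = 2.066×10⁻⁴ mol.
As a count: 2.066×10⁻⁴ × 6.022×10²³ = 1.2×10²⁰.

1.2×10²⁰ molecules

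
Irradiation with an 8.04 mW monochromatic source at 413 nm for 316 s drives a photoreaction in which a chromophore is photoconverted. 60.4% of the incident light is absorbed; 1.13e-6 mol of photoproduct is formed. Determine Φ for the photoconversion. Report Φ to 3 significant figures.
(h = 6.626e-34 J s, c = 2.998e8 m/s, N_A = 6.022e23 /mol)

Φ = 0.213

Photon energy at 413 nm: hc/λ = (6.626e-34)(2.998e8)/(413e-9) = 4.810e-19 J.
Energy delivered: (8.04 mW)(316 s) = 2.541 J.
Photons incident: 2.541 / 4.810e-19 = 5.283e18, i.e. 5.283e18/6.022e23 = 8.773e-6 mol.
Photons absorbed: 0.604 × 8.773e-6 = 5.299e-6 mol.
Φ = 1.13e-6 mol / 5.299e-6 mol photons = 0.213.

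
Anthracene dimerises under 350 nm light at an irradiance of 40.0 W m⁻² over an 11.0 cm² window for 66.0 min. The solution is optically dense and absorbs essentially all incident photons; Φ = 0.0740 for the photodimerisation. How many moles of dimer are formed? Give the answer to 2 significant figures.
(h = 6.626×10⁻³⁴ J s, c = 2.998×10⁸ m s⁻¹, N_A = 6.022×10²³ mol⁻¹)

3.8×10⁻⁵ mol

Photon energy at 350 nm: hc/λ = (6.626×10⁻³⁴)(2.998×10⁸)/(350×10⁻⁹) = 5.676×10⁻¹⁹ J.
Energy delivered: (40.0 W m⁻²)(11.0×10⁻⁴ m²)(3960 s) = 174.2 J.
Photons incident: 174.2 / 5.676×10⁻¹⁹ = 3.069×10²⁰, i.e. 3.069×10²⁰/6.022×10²³ = 5.096×10⁻⁴ mol.
Product: Φ × n_abs = 0.0740 × 5.096×10⁻⁴ = 3.771×10⁻⁵ mol.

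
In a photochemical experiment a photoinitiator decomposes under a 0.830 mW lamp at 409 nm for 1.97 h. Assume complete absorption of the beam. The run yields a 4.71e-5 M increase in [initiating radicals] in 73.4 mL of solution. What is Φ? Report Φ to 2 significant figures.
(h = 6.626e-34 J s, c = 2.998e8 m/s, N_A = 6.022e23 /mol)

Φ = 0.17

Product: (4.71e-5 M)(0.0734 L) = 3.457e-6 mol.
Photon energy at 409 nm: hc/λ = (6.626e-34)(2.998e8)/(409e-9) = 4.857e-19 J.
Energy delivered: (0.830 mW)(7092 s) = 5.886 J.
Photons incident: 5.886 / 4.857e-19 = 1.212e19, i.e. 1.212e19/6.022e23 = 2.013e-5 mol.
Φ = 3.457e-6 mol / 2.013e-5 mol photons = 0.17.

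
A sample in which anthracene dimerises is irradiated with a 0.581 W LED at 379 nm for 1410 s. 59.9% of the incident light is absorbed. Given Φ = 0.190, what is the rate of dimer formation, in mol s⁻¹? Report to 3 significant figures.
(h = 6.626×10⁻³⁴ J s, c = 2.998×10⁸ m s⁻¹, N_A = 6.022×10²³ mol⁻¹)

Photon energy at 379 nm: hc/λ = (6.626×10⁻³⁴)(2.998×10⁸)/(379×10⁻⁹) = 5.241×10⁻¹⁹ J.
Energy delivered: (0.581 W)(1410 s) = 819.2 J.
Photons incident: 819.2 / 5.241×10⁻¹⁹ = 1.563×10²¹, i.e. 1.563×10²¹/6.022×10²³ = 0.002595 mol.
Photons absorbed: 0.599 × 0.002595 = 0.001554 mol.
Product formed: 0.190 × 0.001554 = 2.953×10⁻⁴ mol.
Rate: 2.953×10⁻⁴ / 1410 s = 2.09×10⁻⁷ mol s⁻¹.

2.09×10⁻⁷ mol s⁻¹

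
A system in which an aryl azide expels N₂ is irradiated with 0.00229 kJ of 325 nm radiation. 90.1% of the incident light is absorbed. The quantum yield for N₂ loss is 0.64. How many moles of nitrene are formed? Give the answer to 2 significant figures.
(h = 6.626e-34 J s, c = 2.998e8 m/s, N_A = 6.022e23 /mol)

3.6e-6 mol

Photon energy at 325 nm: hc/λ = (6.626e-34)(2.998e8)/(325e-9) = 6.112e-19 J.
Incident energy: 0.00229 kJ = 2.29 J.
Photons incident: 2.29 / 6.112e-19 = 3.747e18, i.e. 3.747e18/6.022e23 = 6.222e-6 mol.
Photons absorbed: 0.901 × 6.222e-6 = 5.606e-6 mol.
Product: Φ × n_abs = 0.64 × 5.606e-6 = 3.588e-6 mol.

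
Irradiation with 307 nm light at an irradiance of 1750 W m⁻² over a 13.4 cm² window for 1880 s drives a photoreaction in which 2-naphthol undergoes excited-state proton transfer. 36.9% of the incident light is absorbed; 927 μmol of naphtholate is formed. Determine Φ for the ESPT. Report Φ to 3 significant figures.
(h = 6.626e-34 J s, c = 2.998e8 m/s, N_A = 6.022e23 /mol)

Φ = 0.222

Product: 927 μmol = 9.27e-4 mol.
Photon energy at 307 nm: hc/λ = (6.626e-34)(2.998e8)/(307e-9) = 6.471e-19 J.
Energy delivered: (1750 W m⁻²)(13.4e-4 m²)(1880 s) = 4409 J.
Photons incident: 4409 / 6.471e-19 = 6.813e21, i.e. 6.813e21/6.022e23 = 0.01131 mol.
Photons absorbed: 0.369 × 0.01131 = 0.004173 mol.
Φ = 9.27e-4 mol / 0.004173 mol photons = 0.222.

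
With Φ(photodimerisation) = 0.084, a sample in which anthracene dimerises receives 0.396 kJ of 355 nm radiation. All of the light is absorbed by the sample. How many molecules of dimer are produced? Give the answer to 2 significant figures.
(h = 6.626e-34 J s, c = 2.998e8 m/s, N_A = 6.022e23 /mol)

5.9e19 molecules

Photon energy at 355 nm: hc/λ = (6.626e-34)(2.998e8)/(355e-9) = 5.596e-19 J.
Incident energy: 0.396 kJ = 396 J.
Photons incident: 396 / 5.596e-19 = 7.076e20, i.e. 7.076e20/6.022e23 = 0.001175 mol.
Product: Φ × n_abs = 0.084 × 0.001175 = 9.870e-5 mol.
As a count: 9.870e-5 × 6.022e23 = 5.9e19.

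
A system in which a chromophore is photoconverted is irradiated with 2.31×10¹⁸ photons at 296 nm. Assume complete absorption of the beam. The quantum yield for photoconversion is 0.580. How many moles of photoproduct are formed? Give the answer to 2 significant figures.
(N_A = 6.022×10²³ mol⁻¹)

Moles of photons: 2.31×10¹⁸ / 6.022×10²³ = 3.836×10⁻⁶ mol.
Product: Φ × n_abs = 0.580 × 3.836×10⁻⁶ = 2.225×10⁻⁶ mol.

2.2×10⁻⁶ mol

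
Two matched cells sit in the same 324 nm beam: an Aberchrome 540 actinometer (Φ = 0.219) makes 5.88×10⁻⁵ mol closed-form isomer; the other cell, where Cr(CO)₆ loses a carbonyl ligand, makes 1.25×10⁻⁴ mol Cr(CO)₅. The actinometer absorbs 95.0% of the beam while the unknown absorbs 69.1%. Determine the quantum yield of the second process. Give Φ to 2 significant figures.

Photons absorbed by the actinometer: 5.88×10⁻⁵ / 0.219 = 2.685×10⁻⁴ mol.
Incident flux: 2.685×10⁻⁴ / 0.950 = 2.826×10⁻⁴ einstein.
Absorbed by unknown: 0.691 × 2.826×10⁻⁴ = 1.953×10⁻⁴ mol.
Φ(unknown) = 1.25×10⁻⁴ / 1.953×10⁻⁴ = 0.64.

Φ = 0.64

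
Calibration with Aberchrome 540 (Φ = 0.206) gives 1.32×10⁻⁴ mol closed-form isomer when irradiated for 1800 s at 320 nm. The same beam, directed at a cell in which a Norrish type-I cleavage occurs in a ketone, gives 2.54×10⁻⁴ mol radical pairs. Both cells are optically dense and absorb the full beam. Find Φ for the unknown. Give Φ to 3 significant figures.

Photons absorbed by the actinometer: 1.32×10⁻⁴ / 0.206 = 6.408×10⁻⁴ mol.
Φ(unknown) = 2.54×10⁻⁴ / 6.408×10⁻⁴ = 0.396.

Φ = 0.396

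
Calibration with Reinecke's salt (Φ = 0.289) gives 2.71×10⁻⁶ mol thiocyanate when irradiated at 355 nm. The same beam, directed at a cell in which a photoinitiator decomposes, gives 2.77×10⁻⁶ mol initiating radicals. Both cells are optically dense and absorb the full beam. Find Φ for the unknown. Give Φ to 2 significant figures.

Photons absorbed by the actinometer: 2.71×10⁻⁶ / 0.289 = 9.377×10⁻⁶ mol.
Φ(unknown) = 2.77×10⁻⁶ / 9.377×10⁻⁶ = 0.30.

Φ = 0.30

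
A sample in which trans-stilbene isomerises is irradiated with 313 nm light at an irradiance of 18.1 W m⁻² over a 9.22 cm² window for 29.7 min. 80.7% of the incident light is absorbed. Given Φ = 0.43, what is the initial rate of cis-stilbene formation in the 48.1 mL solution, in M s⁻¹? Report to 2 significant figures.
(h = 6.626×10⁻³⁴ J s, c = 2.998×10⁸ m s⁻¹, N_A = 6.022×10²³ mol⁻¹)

Photon energy at 313 nm: hc/λ = (6.626×10⁻³⁴)(2.998×10⁸)/(313×10⁻⁹) = 6.347×10⁻¹⁹ J.
Energy delivered: (18.1 W m⁻²)(9.22×10⁻⁴ m²)(1782 s) = 29.74 J.
Photons incident: 29.74 / 6.347×10⁻¹⁹ = 4.686×10¹⁹, i.e. 4.686×10¹⁹/6.022×10²³ = 7.781×10⁻⁵ mol.
Photons absorbed: 0.807 × 7.781×10⁻⁵ = 6.279×10⁻⁵ mol.
Product formed: 0.43 × 6.279×10⁻⁵ = 2.700×10⁻⁵ mol.
Rate: 2.700×10⁻⁵ mol / (1782 s × 0.0481 L) = 3.2×10⁻⁷ M s⁻¹.

3.2×10⁻⁷ M s⁻¹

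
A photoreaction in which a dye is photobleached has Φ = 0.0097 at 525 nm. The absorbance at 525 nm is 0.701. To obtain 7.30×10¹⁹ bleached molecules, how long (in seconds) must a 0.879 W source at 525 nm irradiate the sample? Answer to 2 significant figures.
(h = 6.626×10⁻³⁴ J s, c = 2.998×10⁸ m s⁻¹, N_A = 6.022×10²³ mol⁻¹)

Product: 7.30×10¹⁹ / 6.022×10²³ = 1.212×10⁻⁴ mol.
Photons that must be absorbed: 1.212×10⁻⁴ / 0.0097 = 0.01249 mol.
Fraction absorbed: 1 − 10^(−0.701) = 0.8009.
Incident photons needed: 0.01249 / 0.8009 = 0.01559 mol.
Photon energy: hc/λ = 3.784×10⁻¹⁹ J; per mole, 2.279×10⁵ J mol⁻¹.
Energy required: 0.01559 × 2.279×10⁵ = 3553 J.
Time: 3553 J / 0.879 W = 4000 s.

t ≈ 4000 s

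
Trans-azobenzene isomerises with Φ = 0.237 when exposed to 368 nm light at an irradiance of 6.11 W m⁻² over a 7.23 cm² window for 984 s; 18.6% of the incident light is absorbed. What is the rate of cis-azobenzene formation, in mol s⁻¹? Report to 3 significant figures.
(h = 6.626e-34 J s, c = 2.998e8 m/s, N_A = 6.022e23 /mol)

5.99e-10 mol s⁻¹

Photon energy at 368 nm: hc/λ = (6.626e-34)(2.998e8)/(368e-9) = 5.398e-19 J.
Energy delivered: (6.11 W m⁻²)(7.23e-4 m²)(984 s) = 4.347 J.
Photons incident: 4.347 / 5.398e-19 = 8.053e18, i.e. 8.053e18/6.022e23 = 1.337e-5 mol.
Photons absorbed: 0.186 × 1.337e-5 = 2.487e-6 mol.
Product formed: 0.237 × 2.487e-6 = 5.894e-7 mol.
Rate: 5.894e-7 / 984 s = 5.99e-10 mol s⁻¹.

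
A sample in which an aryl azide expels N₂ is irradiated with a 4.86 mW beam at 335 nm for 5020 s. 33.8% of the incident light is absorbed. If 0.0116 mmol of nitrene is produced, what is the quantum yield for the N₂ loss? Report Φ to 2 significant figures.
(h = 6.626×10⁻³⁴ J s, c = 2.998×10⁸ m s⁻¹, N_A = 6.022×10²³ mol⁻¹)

Product: 0.0116 mmol = 1.16×10⁻⁵ mol.
Photon energy at 335 nm: hc/λ = (6.626×10⁻³⁴)(2.998×10⁸)/(335×10⁻⁹) = 5.930×10⁻¹⁹ J.
Energy delivered: (4.86 mW)(5020 s) = 24.40 J.
Photons incident: 24.40 / 5.930×10⁻¹⁹ = 4.115×10¹⁹, i.e. 4.115×10¹⁹/6.022×10²³ = 6.833×10⁻⁵ mol.
Photons absorbed: 0.338 × 6.833×10⁻⁵ = 2.310×10⁻⁵ mol.
Φ = 1.16×10⁻⁵ mol / 2.310×10⁻⁵ mol photons = 0.50.

Φ = 0.50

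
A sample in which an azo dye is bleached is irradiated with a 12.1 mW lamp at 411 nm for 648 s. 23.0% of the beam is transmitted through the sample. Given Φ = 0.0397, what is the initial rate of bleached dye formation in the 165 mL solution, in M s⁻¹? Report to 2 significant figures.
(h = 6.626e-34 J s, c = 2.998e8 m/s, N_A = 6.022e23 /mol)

Photon energy at 411 nm: hc/λ = (6.626e-34)(2.998e8)/(411e-9) = 4.833e-19 J.
Energy delivered: (12.1 mW)(648 s) = 7.841 J.
Photons incident: 7.841 / 4.833e-19 = 1.622e19, i.e. 1.622e19/6.022e23 = 2.693e-5 mol.
Fraction absorbed: 1 − 23.0/100 = 0.7700.
Photons absorbed: 0.7700 × 2.693e-5 = 2.074e-5 mol.
Product formed: 0.0397 × 2.074e-5 = 8.234e-7 mol.
Rate: 8.234e-7 mol / (648 s × 0.165 L) = 7.7e-9 M s⁻¹.

7.7e-9 M s⁻¹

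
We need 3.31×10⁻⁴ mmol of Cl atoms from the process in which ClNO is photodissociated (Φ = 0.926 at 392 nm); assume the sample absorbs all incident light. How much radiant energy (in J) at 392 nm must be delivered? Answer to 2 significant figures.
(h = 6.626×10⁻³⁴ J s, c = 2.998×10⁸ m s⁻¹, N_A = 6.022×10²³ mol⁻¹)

0.11 J

Product: 3.31×10⁻⁴ mmol = 3.31×10⁻⁷ mol.
Photons that must be absorbed: 3.31×10⁻⁷ / 0.926 = 3.575×10⁻⁷ mol.
Photon energy: hc/λ = 5.068×10⁻¹⁹ J; per mole, 3.052×10⁵ J mol⁻¹.
Energy required: 3.575×10⁻⁷ × 3.052×10⁵ = 0.11 J.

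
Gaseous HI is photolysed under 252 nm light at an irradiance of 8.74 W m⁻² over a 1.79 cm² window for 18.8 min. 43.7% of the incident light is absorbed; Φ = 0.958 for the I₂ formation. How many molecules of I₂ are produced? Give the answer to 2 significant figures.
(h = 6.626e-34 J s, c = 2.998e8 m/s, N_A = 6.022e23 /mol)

Photon energy at 252 nm: hc/λ = (6.626e-34)(2.998e8)/(252e-9) = 7.883e-19 J.
Energy delivered: (8.74 W m⁻²)(1.79e-4 m²)(1128 s) = 1.765 J.
Photons incident: 1.765 / 7.883e-19 = 2.239e18, i.e. 2.239e18/6.022e23 = 3.718e-6 mol.
Photons absorbed: 0.437 × 3.718e-6 = 1.625e-6 mol.
Product: Φ × n_abs = 0.958 × 1.625e-6 = 1.557e-6 mol.
As a count: 1.557e-6 × 6.022e23 = 9.4e17.

9.4e17 molecules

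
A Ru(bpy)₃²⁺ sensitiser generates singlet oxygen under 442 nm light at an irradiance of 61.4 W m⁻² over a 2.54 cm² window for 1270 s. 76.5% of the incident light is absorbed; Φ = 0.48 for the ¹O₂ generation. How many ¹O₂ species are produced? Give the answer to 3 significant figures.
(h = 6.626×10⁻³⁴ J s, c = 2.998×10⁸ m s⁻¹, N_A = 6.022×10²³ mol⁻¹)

Photon energy at 442 nm: hc/λ = (6.626×10⁻³⁴)(2.998×10⁸)/(442×10⁻⁹) = 4.494×10⁻¹⁹ J.
Energy delivered: (61.4 W m⁻²)(2.54×10⁻⁴ m²)(1270 s) = 19.81 J.
Photons incident: 19.81 / 4.494×10⁻¹⁹ = 4.408×10¹⁹, i.e. 4.408×10¹⁹/6.022×10²³ = 7.320×10⁻⁵ mol.
Photons absorbed: 0.765 × 7.320×10⁻⁵ = 5.600×10⁻⁵ mol.
Product: Φ × n_abs = 0.48 × 5.600×10⁻⁵ = 2.688×10⁻⁵ mol.
As a count: 2.688×10⁻⁵ × 6.022×10²³ = 1.62×10¹⁹.

1.62×10¹⁹ species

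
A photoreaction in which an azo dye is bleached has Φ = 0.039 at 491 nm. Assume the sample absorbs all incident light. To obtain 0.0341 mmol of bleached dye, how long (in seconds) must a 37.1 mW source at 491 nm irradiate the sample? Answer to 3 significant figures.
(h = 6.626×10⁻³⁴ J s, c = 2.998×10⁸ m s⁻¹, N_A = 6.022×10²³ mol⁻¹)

Product: 0.0341 mmol = 3.41×10⁻⁵ mol.
Photons that must be absorbed: 3.41×10⁻⁵ / 0.039 = 8.744×10⁻⁴ mol.
Photon energy: hc/λ = 4.046×10⁻¹⁹ J; per mole, 2.437×10⁵ J mol⁻¹.
Energy required: 8.744×10⁻⁴ × 2.437×10⁵ = 213.1 J.
Time: 213.1 J / 0.0371 W = 5740 s.

t ≈ 5740 s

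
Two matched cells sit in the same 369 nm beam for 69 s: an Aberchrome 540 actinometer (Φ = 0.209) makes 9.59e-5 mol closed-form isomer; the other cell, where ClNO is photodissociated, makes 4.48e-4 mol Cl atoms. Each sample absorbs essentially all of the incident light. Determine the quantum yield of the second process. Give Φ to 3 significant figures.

Photons absorbed by the actinometer: 9.59e-5 / 0.209 = 4.589e-4 mol.
Φ(unknown) = 4.48e-4 / 4.589e-4 = 0.976.

Φ = 0.976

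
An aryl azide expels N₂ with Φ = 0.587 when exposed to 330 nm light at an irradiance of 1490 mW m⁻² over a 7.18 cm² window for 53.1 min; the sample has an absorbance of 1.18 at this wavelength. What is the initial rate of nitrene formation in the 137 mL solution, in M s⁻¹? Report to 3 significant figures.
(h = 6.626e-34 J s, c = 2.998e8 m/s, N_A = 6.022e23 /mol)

1.18e-8 M s⁻¹

Photon energy at 330 nm: hc/λ = (6.626e-34)(2.998e8)/(330e-9) = 6.020e-19 J.
Energy delivered: (1490 mW m⁻²)(7.18e-4 m²)(3186 s) = 3.408 J.
Photons incident: 3.408 / 6.020e-19 = 5.661e18, i.e. 5.661e18/6.022e23 = 9.401e-6 mol.
Fraction absorbed: 1 − 10^(−1.18) = 0.9339.
Photons absorbed: 0.9339 × 9.401e-6 = 8.780e-6 mol.
Product formed: 0.587 × 8.780e-6 = 5.154e-6 mol.
Rate: 5.154e-6 mol / (3186 s × 0.137 L) = 1.18e-8 M s⁻¹.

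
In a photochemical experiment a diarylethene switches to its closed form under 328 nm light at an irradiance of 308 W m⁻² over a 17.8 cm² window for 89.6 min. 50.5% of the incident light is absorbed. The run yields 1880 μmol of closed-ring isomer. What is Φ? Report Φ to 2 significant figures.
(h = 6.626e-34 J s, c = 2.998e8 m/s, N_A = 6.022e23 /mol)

Product: 1880 μmol = 0.00188 mol.
Photon energy at 328 nm: hc/λ = (6.626e-34)(2.998e8)/(328e-9) = 6.056e-19 J.
Energy delivered: (308 W m⁻²)(17.8e-4 m²)(5376 s) = 2947 J.
Photons incident: 2947 / 6.056e-19 = 4.866e21, i.e. 4.866e21/6.022e23 = 0.008080 mol.
Photons absorbed: 0.505 × 0.008080 = 0.004080 mol.
Φ = 0.00188 mol / 0.004080 mol photons = 0.46.

Φ = 0.46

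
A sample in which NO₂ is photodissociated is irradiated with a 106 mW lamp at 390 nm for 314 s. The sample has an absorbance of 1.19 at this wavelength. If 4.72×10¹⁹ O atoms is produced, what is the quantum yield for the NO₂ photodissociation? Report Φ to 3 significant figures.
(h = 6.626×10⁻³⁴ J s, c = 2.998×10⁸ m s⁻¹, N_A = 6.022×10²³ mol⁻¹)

Product: 4.72×10¹⁹ / 6.022×10²³ = 7.838×10⁻⁵ mol.
Photon energy at 390 nm: hc/λ = (6.626×10⁻³⁴)(2.998×10⁸)/(390×10⁻⁹) = 5.094×10⁻¹⁹ J.
Energy delivered: (106 mW)(314 s) = 33.28 J.
Photons incident: 33.28 / 5.094×10⁻¹⁹ = 6.533×10¹⁹, i.e. 6.533×10¹⁹/6.022×10²³ = 1.085×10⁻⁴ mol.
Fraction absorbed: 1 − 10^(−1.19) = 0.9354.
Photons absorbed: 0.9354 × 1.085×10⁻⁴ = 1.015×10⁻⁴ mol.
Φ = 7.838×10⁻⁵ mol / 1.015×10⁻⁴ mol photons = 0.772.

Φ = 0.772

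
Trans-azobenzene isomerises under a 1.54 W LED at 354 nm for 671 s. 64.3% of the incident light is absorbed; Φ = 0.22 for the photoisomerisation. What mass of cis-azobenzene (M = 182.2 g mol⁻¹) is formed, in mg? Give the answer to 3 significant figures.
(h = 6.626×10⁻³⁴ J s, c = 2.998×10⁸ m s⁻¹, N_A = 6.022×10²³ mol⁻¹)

Photon energy at 354 nm: hc/λ = (6.626×10⁻³⁴)(2.998×10⁸)/(354×10⁻⁹) = 5.612×10⁻¹⁹ J.
Energy delivered: (1.54 W)(671 s) = 1033 J.
Photons incident: 1033 / 5.612×10⁻¹⁹ = 1.841×10²¹, i.e. 1.841×10²¹/6.022×10²³ = 0.003057 mol.
Photons absorbed: 0.643 × 0.003057 = 0.001966 mol.
Product: Φ × n_abs = 0.22 × 0.001966 = 4.325×10⁻⁴ mol.
Mass: 4.325×10⁻⁴ × 182.2 = 0.07880 g = 78.8 mg.

78.8 mg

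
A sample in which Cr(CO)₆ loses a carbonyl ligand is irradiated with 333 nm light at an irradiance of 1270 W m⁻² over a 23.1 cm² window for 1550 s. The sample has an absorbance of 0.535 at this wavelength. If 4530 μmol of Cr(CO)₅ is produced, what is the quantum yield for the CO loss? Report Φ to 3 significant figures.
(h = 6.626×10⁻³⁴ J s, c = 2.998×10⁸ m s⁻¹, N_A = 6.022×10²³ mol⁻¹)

Product: 4530 μmol = 0.00453 mol.
Photon energy at 333 nm: hc/λ = (6.626×10⁻³⁴)(2.998×10⁸)/(333×10⁻⁹) = 5.965×10⁻¹⁹ J.
Energy delivered: (1270 W m⁻²)(23.1×10⁻⁴ m²)(1550 s) = 4547 J.
Photons incident: 4547 / 5.965×10⁻¹⁹ = 7.623×10²¹, i.e. 7.623×10²¹/6.022×10²³ = 0.01266 mol.
Fraction absorbed: 1 − 10^(−0.535) = 0.7083.
Photons absorbed: 0.7083 × 0.01266 = 0.008967 mol.
Φ = 0.00453 mol / 0.008967 mol photons = 0.505.

Φ = 0.505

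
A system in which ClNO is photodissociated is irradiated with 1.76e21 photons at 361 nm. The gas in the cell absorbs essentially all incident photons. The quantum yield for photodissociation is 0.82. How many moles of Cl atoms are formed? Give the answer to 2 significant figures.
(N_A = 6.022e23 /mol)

0.0024 mol

Moles of photons: 1.76e21 / 6.022e23 = 0.002923 mol.
Product: Φ × n_abs = 0.82 × 0.002923 = 0.002397 mol.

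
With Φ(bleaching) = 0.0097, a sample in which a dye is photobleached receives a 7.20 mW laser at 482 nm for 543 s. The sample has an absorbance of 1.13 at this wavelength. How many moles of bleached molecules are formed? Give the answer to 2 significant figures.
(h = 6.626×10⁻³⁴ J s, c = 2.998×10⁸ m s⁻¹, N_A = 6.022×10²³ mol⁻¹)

Photon energy at 482 nm: hc/λ = (6.626×10⁻³⁴)(2.998×10⁸)/(482×10⁻⁹) = 4.121×10⁻¹⁹ J.
Energy delivered: (7.20 mW)(543 s) = 3.910 J.
Photons incident: 3.910 / 4.121×10⁻¹⁹ = 9.488×10¹⁸, i.e. 9.488×10¹⁸/6.022×10²³ = 1.576×10⁻⁵ mol.
Fraction absorbed: 1 − 10^(−1.13) = 0.9259.
Photons absorbed: 0.9259 × 1.576×10⁻⁵ = 1.459×10⁻⁵ mol.
Product: Φ × n_abs = 0.0097 × 1.459×10⁻⁵ = 1.415×10⁻⁷ mol.

1.4×10⁻⁷ mol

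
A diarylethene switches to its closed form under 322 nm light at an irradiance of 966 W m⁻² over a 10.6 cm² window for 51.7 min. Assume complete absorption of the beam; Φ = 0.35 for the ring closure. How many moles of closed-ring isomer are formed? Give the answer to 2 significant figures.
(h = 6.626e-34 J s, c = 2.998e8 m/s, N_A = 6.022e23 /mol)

0.0030 mol

Photon energy at 322 nm: hc/λ = (6.626e-34)(2.998e8)/(322e-9) = 6.169e-19 J.
Energy delivered: (966 W m⁻²)(10.6e-4 m²)(3102 s) = 3176 J.
Photons incident: 3176 / 6.169e-19 = 5.148e21, i.e. 5.148e21/6.022e23 = 0.008549 mol.
Product: Φ × n_abs = 0.35 × 0.008549 = 0.002992 mol.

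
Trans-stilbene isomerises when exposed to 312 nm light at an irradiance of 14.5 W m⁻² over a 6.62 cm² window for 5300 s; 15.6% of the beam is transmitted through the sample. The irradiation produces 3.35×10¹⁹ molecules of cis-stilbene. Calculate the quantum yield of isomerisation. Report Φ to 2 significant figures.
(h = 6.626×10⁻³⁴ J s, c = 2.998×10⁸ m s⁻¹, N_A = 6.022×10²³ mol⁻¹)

Φ = 0.50

Product: 3.35×10¹⁹ / 6.022×10²³ = 5.563×10⁻⁵ mol.
Photon energy at 312 nm: hc/λ = (6.626×10⁻³⁴)(2.998×10⁸)/(312×10⁻⁹) = 6.367×10⁻¹⁹ J.
Energy delivered: (14.5 W m⁻²)(6.62×10⁻⁴ m²)(5300 s) = 50.87 J.
Photons incident: 50.87 / 6.367×10⁻¹⁹ = 7.990×10¹⁹, i.e. 7.990×10¹⁹/6.022×10²³ = 1.327×10⁻⁴ mol.
Fraction absorbed: 1 − 15.6/100 = 0.8440.
Photons absorbed: 0.8440 × 1.327×10⁻⁴ = 1.120×10⁻⁴ mol.
Φ = 5.563×10⁻⁵ mol / 1.120×10⁻⁴ mol photons = 0.50.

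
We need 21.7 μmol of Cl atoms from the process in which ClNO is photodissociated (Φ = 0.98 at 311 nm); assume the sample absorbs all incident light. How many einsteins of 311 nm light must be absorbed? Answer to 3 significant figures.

Product: 21.7 μmol = 2.17e-5 mol.
Photons that must be absorbed: 2.17e-5 / 0.98 = 2.214e-5 mol.

2.21e-5 einstein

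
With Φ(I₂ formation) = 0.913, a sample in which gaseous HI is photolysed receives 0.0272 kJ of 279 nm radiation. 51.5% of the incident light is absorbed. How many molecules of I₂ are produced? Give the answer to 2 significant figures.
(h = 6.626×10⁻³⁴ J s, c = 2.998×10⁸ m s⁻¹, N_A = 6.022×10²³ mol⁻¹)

1.8×10¹⁹ molecules

Photon energy at 279 nm: hc/λ = (6.626×10⁻³⁴)(2.998×10⁸)/(279×10⁻⁹) = 7.120×10⁻¹⁹ J.
Incident energy: 0.0272 kJ = 27.2 J.
Photons incident: 27.2 / 7.120×10⁻¹⁹ = 3.820×10¹⁹, i.e. 3.820×10¹⁹/6.022×10²³ = 6.343×10⁻⁵ mol.
Photons absorbed: 0.515 × 6.343×10⁻⁵ = 3.267×10⁻⁵ mol.
Product: Φ × n_abs = 0.913 × 3.267×10⁻⁵ = 2.983×10⁻⁵ mol.
As a count: 2.983×10⁻⁵ × 6.022×10²³ = 1.8×10¹⁹.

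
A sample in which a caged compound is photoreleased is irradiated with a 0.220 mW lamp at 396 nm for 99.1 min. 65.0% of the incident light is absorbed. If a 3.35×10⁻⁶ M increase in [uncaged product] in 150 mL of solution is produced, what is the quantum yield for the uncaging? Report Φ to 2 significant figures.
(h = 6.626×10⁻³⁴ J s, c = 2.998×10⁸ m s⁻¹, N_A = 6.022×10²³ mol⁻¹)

Product: (3.35×10⁻⁶ M)(0.15 L) = 5.025×10⁻⁷ mol.
Photon energy at 396 nm: hc/λ = (6.626×10⁻³⁴)(2.998×10⁸)/(396×10⁻⁹) = 5.016×10⁻¹⁹ J.
Energy delivered: (0.220 mW)(5946 s) = 1.308 J.
Photons incident: 1.308 / 5.016×10⁻¹⁹ = 2.608×10¹⁸, i.e. 2.608×10¹⁸/6.022×10²³ = 4.331×10⁻⁶ mol.
Photons absorbed: 0.650 × 4.331×10⁻⁶ = 2.815×10⁻⁶ mol.
Φ = 5.025×10⁻⁷ mol / 2.815×10⁻⁶ mol photons = 0.18.

Φ = 0.18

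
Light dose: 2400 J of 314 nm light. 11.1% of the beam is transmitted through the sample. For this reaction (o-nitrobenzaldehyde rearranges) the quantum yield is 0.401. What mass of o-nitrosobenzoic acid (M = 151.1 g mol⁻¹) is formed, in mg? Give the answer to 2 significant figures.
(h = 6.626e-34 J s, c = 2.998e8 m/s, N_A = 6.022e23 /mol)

340 mg

Photon energy at 314 nm: hc/λ = (6.626e-34)(2.998e8)/(314e-9) = 6.326e-19 J.
Photons incident: 2400 / 6.326e-19 = 3.794e21, i.e. 3.794e21/6.022e23 = 0.006300 mol.
Fraction absorbed: 1 − 11.1/100 = 0.8890.
Photons absorbed: 0.8890 × 0.006300 = 0.005601 mol.
Product: Φ × n_abs = 0.401 × 0.005601 = 0.002246 mol.
Mass: 0.002246 × 151.1 = 0.3394 g = 340 mg.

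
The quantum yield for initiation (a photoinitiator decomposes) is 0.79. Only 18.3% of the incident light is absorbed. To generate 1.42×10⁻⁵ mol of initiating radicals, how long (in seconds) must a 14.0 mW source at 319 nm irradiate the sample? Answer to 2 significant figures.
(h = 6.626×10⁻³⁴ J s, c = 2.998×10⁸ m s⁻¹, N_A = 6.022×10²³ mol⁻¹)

t ≈ 2600 s

Photons that must be absorbed: 1.42×10⁻⁵ / 0.79 = 1.797×10⁻⁵ mol.
Incident photons needed: 1.797×10⁻⁵ / 0.183 = 9.820×10⁻⁵ mol.
Photon energy: hc/λ = 6.227×10⁻¹⁹ J; per mole, 3.750×10⁵ J mol⁻¹.
Energy required: 9.820×10⁻⁵ × 3.750×10⁵ = 36.83 J.
Time: 36.83 J / 0.014 W = 2600 s.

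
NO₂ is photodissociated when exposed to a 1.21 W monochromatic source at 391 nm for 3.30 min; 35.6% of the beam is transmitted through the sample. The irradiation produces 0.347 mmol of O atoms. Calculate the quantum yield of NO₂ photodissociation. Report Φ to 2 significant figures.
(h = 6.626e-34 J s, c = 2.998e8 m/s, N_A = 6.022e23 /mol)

Φ = 0.69

Product: 0.347 mmol = 3.47e-4 mol.
Photon energy at 391 nm: hc/λ = (6.626e-34)(2.998e8)/(391e-9) = 5.080e-19 J.
Energy delivered: (1.21 W)(198 s) = 239.6 J.
Photons incident: 239.6 / 5.080e-19 = 4.717e20, i.e. 4.717e20/6.022e23 = 7.833e-4 mol.
Fraction absorbed: 1 − 35.6/100 = 0.6440.
Photons absorbed: 0.6440 × 7.833e-4 = 5.044e-4 mol.
Φ = 3.47e-4 mol / 5.044e-4 mol photons = 0.69.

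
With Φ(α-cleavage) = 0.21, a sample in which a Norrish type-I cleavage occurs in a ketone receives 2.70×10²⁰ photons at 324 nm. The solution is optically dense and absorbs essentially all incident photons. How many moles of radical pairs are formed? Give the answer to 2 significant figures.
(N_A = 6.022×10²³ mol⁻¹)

Moles of photons: 2.70×10²⁰ / 6.022×10²³ = 4.484×10⁻⁴ mol.
Product: Φ × n_abs = 0.21 × 4.484×10⁻⁴ = 9.416×10⁻⁵ mol.

9.4×10⁻⁵ mol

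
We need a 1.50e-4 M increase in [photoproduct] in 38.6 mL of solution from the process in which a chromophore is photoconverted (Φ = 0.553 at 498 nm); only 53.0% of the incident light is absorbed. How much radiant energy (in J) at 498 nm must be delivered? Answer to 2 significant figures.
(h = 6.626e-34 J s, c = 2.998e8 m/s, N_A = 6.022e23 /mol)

4.7 J

Product: (1.50e-4 M)(0.0386 L) = 5.790e-6 mol.
Photons that must be absorbed: 5.790e-6 / 0.553 = 1.047e-5 mol.
Incident photons needed: 1.047e-5 / 0.530 = 1.975e-5 mol.
Photon energy: hc/λ = 3.989e-19 J; per mole, 2.402e5 J mol⁻¹.
Energy required: 1.975e-5 × 2.402e5 = 4.7 J.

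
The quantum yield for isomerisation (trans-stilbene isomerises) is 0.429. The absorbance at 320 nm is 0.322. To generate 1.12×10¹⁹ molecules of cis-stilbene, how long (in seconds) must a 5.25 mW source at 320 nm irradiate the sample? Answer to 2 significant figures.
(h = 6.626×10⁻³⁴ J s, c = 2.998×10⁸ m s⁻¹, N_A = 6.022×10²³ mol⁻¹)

t ≈ 5900 s

Product: 1.12×10¹⁹ / 6.022×10²³ = 1.860×10⁻⁵ mol.
Photons that must be absorbed: 1.860×10⁻⁵ / 0.429 = 4.336×10⁻⁵ mol.
Fraction absorbed: 1 − 10^(−0.322) = 0.5236.
Incident photons needed: 4.336×10⁻⁵ / 0.5236 = 8.281×10⁻⁵ mol.
Photon energy: hc/λ = 6.208×10⁻¹⁹ J; per mole, 3.738×10⁵ J mol⁻¹.
Energy required: 8.281×10⁻⁵ × 3.738×10⁵ = 30.95 J.
Time: 30.95 J / 0.00525 W = 5900 s.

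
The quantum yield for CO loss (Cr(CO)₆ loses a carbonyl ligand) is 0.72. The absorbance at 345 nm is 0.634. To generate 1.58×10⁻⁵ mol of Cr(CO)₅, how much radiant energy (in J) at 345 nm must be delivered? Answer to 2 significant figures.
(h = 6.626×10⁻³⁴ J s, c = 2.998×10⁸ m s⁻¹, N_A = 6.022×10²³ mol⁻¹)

9.9 J

Photons that must be absorbed: 1.58×10⁻⁵ / 0.72 = 2.194×10⁻⁵ mol.
Fraction absorbed: 1 − 10^(−0.634) = 0.7677.
Incident photons needed: 2.194×10⁻⁵ / 0.7677 = 2.858×10⁻⁵ mol.
Photon energy: hc/λ = 5.758×10⁻¹⁹ J; per mole, 3.467×10⁵ J mol⁻¹.
Energy required: 2.858×10⁻⁵ × 3.467×10⁵ = 9.9 J.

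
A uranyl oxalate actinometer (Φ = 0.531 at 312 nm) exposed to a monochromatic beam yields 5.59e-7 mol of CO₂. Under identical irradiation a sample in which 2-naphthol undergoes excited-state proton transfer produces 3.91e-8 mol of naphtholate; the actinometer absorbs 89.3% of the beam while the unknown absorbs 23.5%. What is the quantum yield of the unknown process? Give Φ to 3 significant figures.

Photons absorbed by the actinometer: 5.59e-7 / 0.531 = 1.053e-6 mol.
Incident flux: 1.053e-6 / 0.893 = 1.179e-6 einstein.
Absorbed by unknown: 0.235 × 1.179e-6 = 2.771e-7 mol.
Φ(unknown) = 3.91e-8 / 2.771e-7 = 0.141.

Φ = 0.141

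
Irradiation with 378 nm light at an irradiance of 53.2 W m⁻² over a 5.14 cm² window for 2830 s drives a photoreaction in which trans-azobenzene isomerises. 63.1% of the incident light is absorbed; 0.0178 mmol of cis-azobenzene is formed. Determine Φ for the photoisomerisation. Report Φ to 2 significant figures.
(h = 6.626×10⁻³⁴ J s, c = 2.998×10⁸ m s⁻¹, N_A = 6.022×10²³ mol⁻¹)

Φ = 0.12

Product: 0.0178 mmol = 1.78×10⁻⁵ mol.
Photon energy at 378 nm: hc/λ = (6.626×10⁻³⁴)(2.998×10⁸)/(378×10⁻⁹) = 5.255×10⁻¹⁹ J.
Energy delivered: (53.2 W m⁻²)(5.14×10⁻⁴ m²)(2830 s) = 77.39 J.
Photons incident: 77.39 / 5.255×10⁻¹⁹ = 1.473×10²⁰, i.e. 1.473×10²⁰/6.022×10²³ = 2.446×10⁻⁴ mol.
Photons absorbed: 0.631 × 2.446×10⁻⁴ = 1.543×10⁻⁴ mol.
Φ = 1.78×10⁻⁵ mol / 1.543×10⁻⁴ mol photons = 0.12.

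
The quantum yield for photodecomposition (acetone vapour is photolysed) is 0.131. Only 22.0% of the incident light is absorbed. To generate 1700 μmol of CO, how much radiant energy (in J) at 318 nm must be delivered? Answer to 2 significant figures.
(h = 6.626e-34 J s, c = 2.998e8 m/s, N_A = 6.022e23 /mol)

2.2e4 J

Product: 1700 μmol = 0.00170 mol.
Photons that must be absorbed: 0.00170 / 0.131 = 0.01298 mol.
Incident photons needed: 0.01298 / 0.220 = 0.05900 mol.
Photon energy: hc/λ = 6.247e-19 J; per mole, 3.762e5 J mol⁻¹.
Energy required: 0.05900 × 3.762e5 = 2.2e4 J.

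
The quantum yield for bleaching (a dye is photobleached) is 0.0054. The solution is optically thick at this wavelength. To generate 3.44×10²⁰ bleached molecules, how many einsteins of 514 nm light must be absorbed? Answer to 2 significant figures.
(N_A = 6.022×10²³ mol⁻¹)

Product: 3.44×10²⁰ / 6.022×10²³ = 5.712×10⁻⁴ mol.
Photons that must be absorbed: 5.712×10⁻⁴ / 0.0054 = 0.1058 mol.

0.11 einstein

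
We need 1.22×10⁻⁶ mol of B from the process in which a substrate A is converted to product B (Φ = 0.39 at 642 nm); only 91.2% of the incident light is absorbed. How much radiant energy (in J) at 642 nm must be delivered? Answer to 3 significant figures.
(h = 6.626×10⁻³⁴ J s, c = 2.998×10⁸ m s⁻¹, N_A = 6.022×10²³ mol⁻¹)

Photons that must be absorbed: 1.22×10⁻⁶ / 0.39 = 3.128×10⁻⁶ mol.
Incident photons needed: 3.128×10⁻⁶ / 0.912 = 3.430×10⁻⁶ mol.
Photon energy: hc/λ = 3.094×10⁻¹⁹ J; per mole, 1.863×10⁵ J mol⁻¹.
Energy required: 3.430×10⁻⁶ × 1.863×10⁵ = 0.639 J.

0.639 J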